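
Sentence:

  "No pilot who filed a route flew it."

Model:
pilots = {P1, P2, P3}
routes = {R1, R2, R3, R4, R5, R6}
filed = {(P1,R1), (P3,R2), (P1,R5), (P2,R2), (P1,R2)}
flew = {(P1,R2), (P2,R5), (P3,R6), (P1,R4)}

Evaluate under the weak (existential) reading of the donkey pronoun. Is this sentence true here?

False

"it" takes "a route" as antecedent — a donkey pronoun bound across the clause boundary.
Truth condition: for no (p,r) with filed(p,r) does flew(p,r) hold.
Restrictor pairs — does the scope hold? (P1,R1):fails  (P1,R2):holds  (P1,R5):fails  (P2,R2):fails  (P3,R2):fails
Scope holds for 1 pair(s), so the sentence is false.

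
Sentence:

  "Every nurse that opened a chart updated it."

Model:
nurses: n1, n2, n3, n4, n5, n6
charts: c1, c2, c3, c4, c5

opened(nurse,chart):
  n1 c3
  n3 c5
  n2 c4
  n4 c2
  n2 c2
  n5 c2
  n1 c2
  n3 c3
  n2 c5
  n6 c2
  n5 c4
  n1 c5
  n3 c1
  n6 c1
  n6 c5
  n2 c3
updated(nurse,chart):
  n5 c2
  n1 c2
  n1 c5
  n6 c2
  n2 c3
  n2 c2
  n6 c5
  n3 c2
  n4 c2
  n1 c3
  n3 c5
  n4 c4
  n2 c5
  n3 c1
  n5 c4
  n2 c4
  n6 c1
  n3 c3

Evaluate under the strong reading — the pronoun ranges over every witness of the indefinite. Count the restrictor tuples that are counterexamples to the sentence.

0

"it" takes "a chart" as antecedent — a donkey pronoun bound across the clause boundary.
Strong reading: for every (n,c) with opened(n,c), updated(n,c).
Restrictor pairs: (n1,c2) ✓  (n1,c3) ✓  (n1,c5) ✓  (n2,c2) ✓  (n2,c3) ✓  (n2,c4) ✓  (n2,c5) ✓  (n3,c1) ✓  (n3,c3) ✓  (n3,c5) ✓  (n4,c2) ✓  (n5,c2) ✓  (n5,c4) ✓  (n6,c1) ✓  (n6,c2) ✓  (n6,c5) ✓
Counterexamples (restrictor pairs failing the scope): 0.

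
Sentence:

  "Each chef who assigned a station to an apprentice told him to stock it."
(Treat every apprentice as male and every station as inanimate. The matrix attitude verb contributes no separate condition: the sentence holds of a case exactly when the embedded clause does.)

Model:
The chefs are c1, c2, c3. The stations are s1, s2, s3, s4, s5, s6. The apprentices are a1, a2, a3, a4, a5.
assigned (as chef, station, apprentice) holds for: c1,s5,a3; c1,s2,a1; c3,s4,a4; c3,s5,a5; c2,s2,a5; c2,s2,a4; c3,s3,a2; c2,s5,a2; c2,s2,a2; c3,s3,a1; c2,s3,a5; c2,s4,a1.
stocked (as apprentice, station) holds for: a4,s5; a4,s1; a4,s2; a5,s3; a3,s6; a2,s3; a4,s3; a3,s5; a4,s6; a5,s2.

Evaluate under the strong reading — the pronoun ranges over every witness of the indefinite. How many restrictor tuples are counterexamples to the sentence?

7

"him" takes "an apprentice" as antecedent and "it" takes "a station"; both are donkey pronouns co-varying with the restrictor.
Strong reading: for every (c,s,a) with assigned(c,s,a), stocked(a,s).
Restrictor triples: (c1,s2,a1)→stocked(a1,s2) ✗  (c1,s5,a3)→stocked(a3,s5) ✓  (c2,s2,a2)→stocked(a2,s2) ✗  (c2,s2,a4)→stocked(a4,s2) ✓  (c2,s2,a5)→stocked(a5,s2) ✓  (c2,s3,a5)→stocked(a5,s3) ✓  (c2,s4,a1)→stocked(a1,s4) ✗  (c2,s5,a2)→stocked(a2,s5) ✗  (c3,s3,a1)→stocked(a1,s3) ✗  (c3,s3,a2)→stocked(a2,s3) ✓  (c3,s4,a4)→stocked(a4,s4) ✗  (c3,s5,a5)→stocked(a5,s5) ✗
Counterexamples (restrictor triples failing the scope): 7.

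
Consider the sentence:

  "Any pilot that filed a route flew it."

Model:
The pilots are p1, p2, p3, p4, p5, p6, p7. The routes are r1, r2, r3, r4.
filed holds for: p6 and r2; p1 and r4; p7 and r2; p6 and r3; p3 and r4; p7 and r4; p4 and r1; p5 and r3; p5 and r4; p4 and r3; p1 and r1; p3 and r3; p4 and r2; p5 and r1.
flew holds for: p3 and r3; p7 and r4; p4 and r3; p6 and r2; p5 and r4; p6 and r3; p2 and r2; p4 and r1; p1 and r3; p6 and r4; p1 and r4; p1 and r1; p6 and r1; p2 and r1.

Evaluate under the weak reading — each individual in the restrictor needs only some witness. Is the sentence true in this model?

"it" takes "a route" as antecedent — a donkey pronoun bound across the clause boundary.
Weak reading: every pilot p with some filed-route has at least one filed-route r such that flew(p,r).
Per pilot: p1:✓  p3:✓  p4:✓  p5:✓  p6:✓  p7:✓
Every pilot in the restrictor has a witness.

True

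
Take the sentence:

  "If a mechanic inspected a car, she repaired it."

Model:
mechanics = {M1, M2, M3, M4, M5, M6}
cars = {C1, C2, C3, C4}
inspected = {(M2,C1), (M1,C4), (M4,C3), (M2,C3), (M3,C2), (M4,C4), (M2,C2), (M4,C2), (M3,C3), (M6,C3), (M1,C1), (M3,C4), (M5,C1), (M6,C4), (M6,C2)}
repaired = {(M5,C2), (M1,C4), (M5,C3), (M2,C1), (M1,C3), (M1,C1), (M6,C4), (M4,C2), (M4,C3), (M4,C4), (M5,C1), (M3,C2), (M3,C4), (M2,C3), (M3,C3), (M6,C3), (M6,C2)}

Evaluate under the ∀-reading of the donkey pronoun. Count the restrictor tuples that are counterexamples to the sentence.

"it" takes "a car" as antecedent — a donkey pronoun bound across the clause boundary.
Strong reading: for every (m,c) with inspected(m,c), repaired(m,c).
Restrictor pairs: (M1,C1) ✓  (M1,C4) ✓  (M2,C1) ✓  (M2,C2) ✗  (M2,C3) ✓  (M3,C2) ✓  (M3,C3) ✓  (M3,C4) ✓  (M4,C2) ✓  (M4,C3) ✓  (M4,C4) ✓  (M5,C1) ✓  (M6,C2) ✓  (M6,C3) ✓  (M6,C4) ✓
Counterexamples (restrictor pairs failing the scope): 1.

1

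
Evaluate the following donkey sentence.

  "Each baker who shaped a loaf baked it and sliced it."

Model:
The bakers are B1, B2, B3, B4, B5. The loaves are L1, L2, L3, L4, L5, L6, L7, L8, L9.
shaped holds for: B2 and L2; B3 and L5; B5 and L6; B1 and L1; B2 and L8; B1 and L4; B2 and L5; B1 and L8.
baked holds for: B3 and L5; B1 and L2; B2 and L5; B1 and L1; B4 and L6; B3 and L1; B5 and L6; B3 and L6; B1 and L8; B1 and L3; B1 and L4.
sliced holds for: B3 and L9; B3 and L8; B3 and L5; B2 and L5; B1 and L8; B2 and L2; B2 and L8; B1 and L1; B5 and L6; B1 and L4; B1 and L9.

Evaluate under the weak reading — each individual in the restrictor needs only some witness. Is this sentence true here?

"it" takes "a loaf" as antecedent — a donkey pronoun bound across the clause boundary.
Weak reading: every baker b with some shaped-loaf has at least one shaped-loaf l such that baked(b,l) ∧ sliced(b,l).
Per baker: B1:✓  B2:✓  B3:✓  B5:✓
Every baker in the restrictor has a witness.

True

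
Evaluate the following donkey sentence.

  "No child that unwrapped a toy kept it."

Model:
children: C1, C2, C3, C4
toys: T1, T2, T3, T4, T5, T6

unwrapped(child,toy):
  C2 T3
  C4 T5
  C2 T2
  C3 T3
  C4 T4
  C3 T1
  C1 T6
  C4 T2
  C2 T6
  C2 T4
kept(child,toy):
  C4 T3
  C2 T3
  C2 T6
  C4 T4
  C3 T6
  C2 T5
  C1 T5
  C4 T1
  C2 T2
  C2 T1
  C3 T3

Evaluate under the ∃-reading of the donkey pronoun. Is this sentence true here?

False

"it" takes "a toy" as antecedent — a donkey pronoun bound across the clause boundary.
Truth condition: for no (c,t) with unwrapped(c,t) does kept(c,t) hold.
Restrictor pairs — does the scope hold? (C1,T6):fails  (C2,T2):holds  (C2,T3):holds  (C2,T4):fails  (C2,T6):holds  (C3,T1):fails  (C3,T3):holds  (C4,T2):fails  (C4,T4):holds  (C4,T5):fails
Scope holds for 5 pair(s), so the sentence is false.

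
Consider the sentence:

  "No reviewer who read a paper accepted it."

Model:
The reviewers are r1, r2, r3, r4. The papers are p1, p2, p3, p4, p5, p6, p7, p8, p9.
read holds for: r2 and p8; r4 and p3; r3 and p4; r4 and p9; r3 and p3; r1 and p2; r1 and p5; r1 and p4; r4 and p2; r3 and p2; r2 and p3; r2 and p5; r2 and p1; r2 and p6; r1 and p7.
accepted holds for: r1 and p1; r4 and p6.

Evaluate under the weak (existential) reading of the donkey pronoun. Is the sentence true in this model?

"it" takes "a paper" as antecedent — a donkey pronoun bound across the clause boundary.
Truth condition: for no (r,p) with read(r,p) does accepted(r,p) hold.
Restrictor pairs — does the scope hold? (r1,p2):fails  (r1,p4):fails  (r1,p5):fails  (r1,p7):fails  (r2,p1):fails  (r2,p3):fails  (r2,p5):fails  (r2,p6):fails  (r2,p8):fails  (r3,p2):fails  (r3,p3):fails  (r3,p4):fails  (r4,p2):fails  (r4,p3):fails  (r4,p9):fails
Scope holds for no restrictor pair, so the sentence is true.

True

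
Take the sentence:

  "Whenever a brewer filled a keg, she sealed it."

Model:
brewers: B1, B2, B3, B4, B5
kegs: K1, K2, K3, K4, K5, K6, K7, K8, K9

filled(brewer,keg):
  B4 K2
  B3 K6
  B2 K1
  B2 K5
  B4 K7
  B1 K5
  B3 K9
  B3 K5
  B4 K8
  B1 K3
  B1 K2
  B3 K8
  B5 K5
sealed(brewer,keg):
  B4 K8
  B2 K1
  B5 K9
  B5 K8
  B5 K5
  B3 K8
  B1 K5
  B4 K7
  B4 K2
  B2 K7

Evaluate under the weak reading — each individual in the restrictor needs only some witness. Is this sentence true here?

"it" takes "a keg" as antecedent — a donkey pronoun bound across the clause boundary.
Weak reading: every brewer b with some filled-keg has at least one filled-keg k such that sealed(b,k).
Per brewer: B1:✓  B2:✓  B3:✓  B4:✓  B5:✓
Every brewer in the restrictor has a witness.

True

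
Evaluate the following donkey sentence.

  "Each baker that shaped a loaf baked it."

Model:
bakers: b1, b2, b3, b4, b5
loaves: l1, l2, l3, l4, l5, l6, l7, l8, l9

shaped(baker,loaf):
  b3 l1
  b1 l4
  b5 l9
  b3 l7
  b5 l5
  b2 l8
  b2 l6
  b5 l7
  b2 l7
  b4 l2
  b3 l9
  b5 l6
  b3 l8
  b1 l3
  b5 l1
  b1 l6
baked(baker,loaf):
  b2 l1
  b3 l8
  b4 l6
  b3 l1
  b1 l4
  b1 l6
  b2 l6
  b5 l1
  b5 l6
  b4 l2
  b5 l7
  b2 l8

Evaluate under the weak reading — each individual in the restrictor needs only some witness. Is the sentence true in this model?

"it" takes "a loaf" as antecedent — a donkey pronoun bound across the clause boundary.
Weak reading: every baker b with some shaped-loaf has at least one shaped-loaf l such that baked(b,l).
Per baker: b1:✓  b2:✓  b3:✓  b4:✓  b5:✓
Every baker in the restrictor has a witness.

True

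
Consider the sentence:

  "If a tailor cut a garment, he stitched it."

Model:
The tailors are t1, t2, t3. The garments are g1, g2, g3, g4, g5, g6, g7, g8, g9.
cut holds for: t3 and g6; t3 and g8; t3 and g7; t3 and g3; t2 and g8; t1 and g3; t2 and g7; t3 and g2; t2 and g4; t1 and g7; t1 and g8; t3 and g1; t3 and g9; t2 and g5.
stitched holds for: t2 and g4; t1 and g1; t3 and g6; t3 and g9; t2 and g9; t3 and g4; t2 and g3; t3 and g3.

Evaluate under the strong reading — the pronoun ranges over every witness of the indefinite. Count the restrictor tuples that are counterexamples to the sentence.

"it" takes "a garment" as antecedent — a donkey pronoun bound across the clause boundary.
Strong reading: for every (t,g) with cut(t,g), stitched(t,g).
Restrictor pairs: (t1,g3) ✗  (t1,g7) ✗  (t1,g8) ✗  (t2,g4) ✓  (t2,g5) ✗  (t2,g7) ✗  (t2,g8) ✗  (t3,g1) ✗  (t3,g2) ✗  (t3,g3) ✓  (t3,g6) ✓  (t3,g7) ✗  (t3,g8) ✗  (t3,g9) ✓
Counterexamples (restrictor pairs failing the scope): 10.

10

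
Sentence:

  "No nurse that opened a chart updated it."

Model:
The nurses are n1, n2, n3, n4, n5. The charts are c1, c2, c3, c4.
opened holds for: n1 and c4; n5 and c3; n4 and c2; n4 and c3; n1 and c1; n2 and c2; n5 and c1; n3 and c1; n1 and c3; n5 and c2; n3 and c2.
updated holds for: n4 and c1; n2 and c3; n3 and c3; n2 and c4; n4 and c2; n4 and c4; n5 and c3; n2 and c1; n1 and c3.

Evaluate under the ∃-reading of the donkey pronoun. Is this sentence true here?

False

"it" takes "a chart" as antecedent — a donkey pronoun bound across the clause boundary.
Truth condition: for no (n,c) with opened(n,c) does updated(n,c) hold.
Restrictor pairs — does the scope hold? (n1,c1):fails  (n1,c3):holds  (n1,c4):fails  (n2,c2):fails  (n3,c1):fails  (n3,c2):fails  (n4,c2):holds  (n4,c3):fails  (n5,c1):fails  (n5,c2):fails  (n5,c3):holds
Scope holds for 3 pair(s), so the sentence is false.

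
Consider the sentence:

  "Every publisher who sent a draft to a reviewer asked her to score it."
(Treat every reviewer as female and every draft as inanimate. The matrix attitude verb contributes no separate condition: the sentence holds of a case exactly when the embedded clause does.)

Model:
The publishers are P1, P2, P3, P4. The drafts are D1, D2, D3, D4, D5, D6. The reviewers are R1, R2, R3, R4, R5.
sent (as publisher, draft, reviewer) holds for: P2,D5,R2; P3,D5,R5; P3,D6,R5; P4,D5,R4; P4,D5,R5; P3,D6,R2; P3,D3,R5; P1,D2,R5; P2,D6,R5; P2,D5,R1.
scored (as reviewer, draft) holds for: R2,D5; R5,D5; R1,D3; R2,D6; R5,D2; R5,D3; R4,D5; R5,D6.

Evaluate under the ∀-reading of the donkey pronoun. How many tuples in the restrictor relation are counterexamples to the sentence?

1

"her" takes "a reviewer" as antecedent and "it" takes "a draft"; both are donkey pronouns co-varying with the restrictor.
Strong reading: for every (p,d,r) with sent(p,d,r), scored(r,d).
Restrictor triples: (P1,D2,R5)→scored(R5,D2) ✓  (P2,D5,R1)→scored(R1,D5) ✗  (P2,D5,R2)→scored(R2,D5) ✓  (P2,D6,R5)→scored(R5,D6) ✓  (P3,D3,R5)→scored(R5,D3) ✓  (P3,D5,R5)→scored(R5,D5) ✓  (P3,D6,R2)→scored(R2,D6) ✓  (P3,D6,R5)→scored(R5,D6) ✓  (P4,D5,R4)→scored(R4,D5) ✓  (P4,D5,R5)→scored(R5,D5) ✓
Counterexamples (restrictor triples failing the scope): 1.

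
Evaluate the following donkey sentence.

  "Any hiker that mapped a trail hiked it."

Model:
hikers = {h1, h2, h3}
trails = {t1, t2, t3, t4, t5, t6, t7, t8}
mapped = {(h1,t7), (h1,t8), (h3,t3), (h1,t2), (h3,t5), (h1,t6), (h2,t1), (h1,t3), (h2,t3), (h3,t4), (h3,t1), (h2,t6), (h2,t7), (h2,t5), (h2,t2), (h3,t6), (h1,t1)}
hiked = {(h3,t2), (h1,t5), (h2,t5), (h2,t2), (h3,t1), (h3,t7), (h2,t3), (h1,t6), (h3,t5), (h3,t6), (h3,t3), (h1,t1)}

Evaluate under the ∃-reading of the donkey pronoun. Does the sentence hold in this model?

"it" takes "a trail" as antecedent — a donkey pronoun bound across the clause boundary.
Weak reading: every hiker h with some mapped-trail has at least one mapped-trail t such that hiked(h,t).
Per hiker: h1:✓  h2:✓  h3:✓
Every hiker in the restrictor has a witness.

True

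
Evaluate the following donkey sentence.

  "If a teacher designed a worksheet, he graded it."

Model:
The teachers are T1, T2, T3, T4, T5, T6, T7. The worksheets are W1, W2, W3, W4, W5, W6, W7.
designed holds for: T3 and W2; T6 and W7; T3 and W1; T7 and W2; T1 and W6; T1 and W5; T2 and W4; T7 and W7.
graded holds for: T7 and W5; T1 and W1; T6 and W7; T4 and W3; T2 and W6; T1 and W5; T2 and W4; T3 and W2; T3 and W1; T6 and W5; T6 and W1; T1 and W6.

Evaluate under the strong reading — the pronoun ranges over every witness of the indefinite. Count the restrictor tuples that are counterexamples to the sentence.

"it" takes "a worksheet" as antecedent — a donkey pronoun bound across the clause boundary.
Strong reading: for every (t,w) with designed(t,w), graded(t,w).
Restrictor pairs: (T1,W5) ✓  (T1,W6) ✓  (T2,W4) ✓  (T3,W1) ✓  (T3,W2) ✓  (T6,W7) ✓  (T7,W2) ✗  (T7,W7) ✗
Counterexamples (restrictor pairs failing the scope): 2.

2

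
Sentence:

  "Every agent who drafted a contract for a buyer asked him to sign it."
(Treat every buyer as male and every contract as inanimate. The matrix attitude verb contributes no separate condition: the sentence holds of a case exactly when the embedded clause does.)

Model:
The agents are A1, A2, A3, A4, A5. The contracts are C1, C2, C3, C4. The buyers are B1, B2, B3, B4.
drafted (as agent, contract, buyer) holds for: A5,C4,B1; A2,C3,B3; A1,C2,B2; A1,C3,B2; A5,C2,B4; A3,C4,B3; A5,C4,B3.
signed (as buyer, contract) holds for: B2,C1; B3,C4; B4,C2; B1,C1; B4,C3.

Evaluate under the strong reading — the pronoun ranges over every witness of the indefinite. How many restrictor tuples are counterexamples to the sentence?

"him" takes "a buyer" as antecedent and "it" takes "a contract"; both are donkey pronouns co-varying with the restrictor.
Strong reading: for every (a,c,b) with drafted(a,c,b), signed(b,c).
Restrictor triples: (A1,C2,B2)→signed(B2,C2) ✗  (A1,C3,B2)→signed(B2,C3) ✗  (A2,C3,B3)→signed(B3,C3) ✗  (A3,C4,B3)→signed(B3,C4) ✓  (A5,C2,B4)→signed(B4,C2) ✓  (A5,C4,B1)→signed(B1,C4) ✗  (A5,C4,B3)→signed(B3,C4) ✓
Counterexamples (restrictor triples failing the scope): 4.

4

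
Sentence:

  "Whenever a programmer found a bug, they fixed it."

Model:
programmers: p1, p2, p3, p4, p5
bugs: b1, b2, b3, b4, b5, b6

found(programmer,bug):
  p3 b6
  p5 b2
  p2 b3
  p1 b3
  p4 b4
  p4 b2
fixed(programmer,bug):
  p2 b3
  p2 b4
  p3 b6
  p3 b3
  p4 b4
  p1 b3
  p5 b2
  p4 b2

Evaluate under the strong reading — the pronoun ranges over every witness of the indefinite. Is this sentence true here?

True

"it" takes "a bug" as antecedent — a donkey pronoun bound across the clause boundary.
Strong reading: for every (p,b) with found(p,b), fixed(p,b).
Restrictor pairs: (p1,b3) ✓  (p2,b3) ✓  (p3,b6) ✓  (p4,b2) ✓  (p4,b4) ✓  (p5,b2) ✓
Every restrictor pair satisfies the scope.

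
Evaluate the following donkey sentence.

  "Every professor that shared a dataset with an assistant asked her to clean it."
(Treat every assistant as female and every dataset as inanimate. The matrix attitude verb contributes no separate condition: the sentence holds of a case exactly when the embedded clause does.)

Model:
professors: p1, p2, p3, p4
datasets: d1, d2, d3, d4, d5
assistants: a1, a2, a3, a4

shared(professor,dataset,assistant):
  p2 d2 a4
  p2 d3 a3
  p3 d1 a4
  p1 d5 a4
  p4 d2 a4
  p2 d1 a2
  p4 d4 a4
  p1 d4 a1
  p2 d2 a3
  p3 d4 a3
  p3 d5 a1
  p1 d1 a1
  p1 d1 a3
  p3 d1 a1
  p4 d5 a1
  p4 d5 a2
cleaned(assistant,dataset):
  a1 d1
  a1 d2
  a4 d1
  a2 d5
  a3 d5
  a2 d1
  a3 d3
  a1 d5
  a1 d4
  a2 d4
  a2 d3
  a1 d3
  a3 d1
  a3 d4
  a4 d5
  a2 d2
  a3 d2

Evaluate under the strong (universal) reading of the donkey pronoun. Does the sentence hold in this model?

"her" takes "an assistant" as antecedent and "it" takes "a dataset"; both are donkey pronouns co-varying with the restrictor.
Strong reading: for every (p,d,a) with shared(p,d,a), cleaned(a,d).
Restrictor triples: (p1,d1,a1)→cleaned(a1,d1) ✓  (p1,d1,a3)→cleaned(a3,d1) ✓  (p1,d4,a1)→cleaned(a1,d4) ✓  (p1,d5,a4)→cleaned(a4,d5) ✓  (p2,d1,a2)→cleaned(a2,d1) ✓  (p2,d2,a3)→cleaned(a3,d2) ✓  (p2,d2,a4)→cleaned(a4,d2) ✗  (p2,d3,a3)→cleaned(a3,d3) ✓  (p3,d1,a1)→cleaned(a1,d1) ✓  (p3,d1,a4)→cleaned(a4,d1) ✓  (p3,d4,a3)→cleaned(a3,d4) ✓  (p3,d5,a1)→cleaned(a1,d5) ✓  (p4,d2,a4)→cleaned(a4,d2) ✗  (p4,d4,a4)→cleaned(a4,d4) ✗  (p4,d5,a1)→cleaned(a1,d5) ✓  (p4,d5,a2)→cleaned(a2,d5) ✓
Counterexample: (p2,d2,a4) — cleaned(a4,d2) does not hold.

False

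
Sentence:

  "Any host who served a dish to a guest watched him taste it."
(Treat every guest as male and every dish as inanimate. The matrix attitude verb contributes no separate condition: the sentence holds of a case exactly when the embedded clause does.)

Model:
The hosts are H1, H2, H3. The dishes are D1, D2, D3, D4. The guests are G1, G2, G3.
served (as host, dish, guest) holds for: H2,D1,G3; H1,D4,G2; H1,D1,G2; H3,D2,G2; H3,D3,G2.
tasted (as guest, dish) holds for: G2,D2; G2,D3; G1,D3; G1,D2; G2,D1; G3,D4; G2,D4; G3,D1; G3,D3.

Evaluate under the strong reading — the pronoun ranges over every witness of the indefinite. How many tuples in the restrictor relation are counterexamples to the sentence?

0

"him" takes "a guest" as antecedent and "it" takes "a dish"; both are donkey pronouns co-varying with the restrictor.
Strong reading: for every (h,d,g) with served(h,d,g), tasted(g,d).
Restrictor triples: (H1,D1,G2)→tasted(G2,D1) ✓  (H1,D4,G2)→tasted(G2,D4) ✓  (H2,D1,G3)→tasted(G3,D1) ✓  (H3,D2,G2)→tasted(G2,D2) ✓  (H3,D3,G2)→tasted(G2,D3) ✓
Counterexamples (restrictor triples failing the scope): 0.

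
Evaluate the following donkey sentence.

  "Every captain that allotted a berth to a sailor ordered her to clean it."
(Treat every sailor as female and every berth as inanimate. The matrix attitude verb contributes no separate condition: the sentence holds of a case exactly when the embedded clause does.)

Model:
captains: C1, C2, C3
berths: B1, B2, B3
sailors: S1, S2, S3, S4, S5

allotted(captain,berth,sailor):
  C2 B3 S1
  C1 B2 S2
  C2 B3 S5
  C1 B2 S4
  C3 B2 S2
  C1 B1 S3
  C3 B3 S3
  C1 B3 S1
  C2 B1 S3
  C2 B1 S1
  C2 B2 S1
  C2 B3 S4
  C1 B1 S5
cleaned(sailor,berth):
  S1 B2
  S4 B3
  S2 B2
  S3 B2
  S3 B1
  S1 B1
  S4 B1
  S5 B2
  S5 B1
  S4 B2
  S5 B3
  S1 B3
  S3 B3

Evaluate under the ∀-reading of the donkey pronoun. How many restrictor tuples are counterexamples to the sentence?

0

"her" takes "a sailor" as antecedent and "it" takes "a berth"; both are donkey pronouns co-varying with the restrictor.
Strong reading: for every (c,b,s) with allotted(c,b,s), cleaned(s,b).
Restrictor triples: (C1,B1,S3)→cleaned(S3,B1) ✓  (C1,B1,S5)→cleaned(S5,B1) ✓  (C1,B2,S2)→cleaned(S2,B2) ✓  (C1,B2,S4)→cleaned(S4,B2) ✓  (C1,B3,S1)→cleaned(S1,B3) ✓  (C2,B1,S1)→cleaned(S1,B1) ✓  (C2,B1,S3)→cleaned(S3,B1) ✓  (C2,B2,S1)→cleaned(S1,B2) ✓  (C2,B3,S1)→cleaned(S1,B3) ✓  (C2,B3,S4)→cleaned(S4,B3) ✓  (C2,B3,S5)→cleaned(S5,B3) ✓  (C3,B2,S2)→cleaned(S2,B2) ✓  (C3,B3,S3)→cleaned(S3,B3) ✓
Counterexamples (restrictor triples failing the scope): 0.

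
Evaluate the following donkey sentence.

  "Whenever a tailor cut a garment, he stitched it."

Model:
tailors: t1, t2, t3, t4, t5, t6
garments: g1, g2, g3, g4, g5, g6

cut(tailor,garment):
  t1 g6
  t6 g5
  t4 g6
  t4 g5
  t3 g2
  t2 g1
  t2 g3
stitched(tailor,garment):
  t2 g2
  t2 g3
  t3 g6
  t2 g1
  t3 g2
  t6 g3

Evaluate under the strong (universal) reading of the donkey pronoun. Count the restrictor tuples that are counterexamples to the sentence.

"it" takes "a garment" as antecedent — a donkey pronoun bound across the clause boundary.
Strong reading: for every (t,g) with cut(t,g), stitched(t,g).
Restrictor pairs: (t1,g6) ✗  (t2,g1) ✓  (t2,g3) ✓  (t3,g2) ✓  (t4,g5) ✗  (t4,g6) ✗  (t6,g5) ✗
Counterexamples (restrictor pairs failing the scope): 4.

4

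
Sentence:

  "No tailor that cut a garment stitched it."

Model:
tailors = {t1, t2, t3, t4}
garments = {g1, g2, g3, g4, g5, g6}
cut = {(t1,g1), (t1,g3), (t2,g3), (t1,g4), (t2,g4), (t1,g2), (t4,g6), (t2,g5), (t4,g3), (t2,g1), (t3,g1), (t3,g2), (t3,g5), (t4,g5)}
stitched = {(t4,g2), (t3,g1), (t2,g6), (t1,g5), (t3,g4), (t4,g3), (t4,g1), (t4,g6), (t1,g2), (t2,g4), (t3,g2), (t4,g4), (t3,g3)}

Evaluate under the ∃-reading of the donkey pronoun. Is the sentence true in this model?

False

"it" takes "a garment" as antecedent — a donkey pronoun bound across the clause boundary.
Truth condition: for no (t,g) with cut(t,g) does stitched(t,g) hold.
Restrictor pairs — does the scope hold? (t1,g1):fails  (t1,g2):holds  (t1,g3):fails  (t1,g4):fails  (t2,g1):fails  (t2,g3):fails  (t2,g4):holds  (t2,g5):fails  (t3,g1):holds  (t3,g2):holds  (t3,g5):fails  (t4,g3):holds  (t4,g5):fails  (t4,g6):holds
Scope holds for 6 pair(s), so the sentence is false.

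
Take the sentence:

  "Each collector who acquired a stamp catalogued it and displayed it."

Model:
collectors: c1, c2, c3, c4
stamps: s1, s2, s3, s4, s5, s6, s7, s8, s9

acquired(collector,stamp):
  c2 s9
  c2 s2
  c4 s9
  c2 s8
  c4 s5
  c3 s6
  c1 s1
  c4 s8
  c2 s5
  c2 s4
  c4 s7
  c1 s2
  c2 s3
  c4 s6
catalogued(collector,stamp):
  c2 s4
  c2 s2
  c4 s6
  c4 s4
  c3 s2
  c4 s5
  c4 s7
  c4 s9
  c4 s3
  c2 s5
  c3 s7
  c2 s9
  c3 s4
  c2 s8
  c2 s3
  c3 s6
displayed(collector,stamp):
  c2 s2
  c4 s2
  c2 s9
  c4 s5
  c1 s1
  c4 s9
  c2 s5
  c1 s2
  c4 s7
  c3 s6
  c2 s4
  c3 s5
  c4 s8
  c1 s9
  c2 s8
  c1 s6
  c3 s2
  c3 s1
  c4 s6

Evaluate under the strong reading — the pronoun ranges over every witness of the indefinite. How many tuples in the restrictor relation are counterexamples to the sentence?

"it" takes "a stamp" as antecedent — a donkey pronoun bound across the clause boundary.
Strong reading: for every (c,s) with acquired(c,s), catalogued(c,s) ∧ displayed(c,s).
Restrictor pairs: (c1,s1) ✗  (c1,s2) ✗  (c2,s2) ✓  (c2,s3) ✗  (c2,s4) ✓  (c2,s5) ✓  (c2,s8) ✓  (c2,s9) ✓  (c3,s6) ✓  (c4,s5) ✓  (c4,s6) ✓  (c4,s7) ✓  (c4,s8) ✗  (c4,s9) ✓
Counterexamples (restrictor pairs failing the scope): 4.

4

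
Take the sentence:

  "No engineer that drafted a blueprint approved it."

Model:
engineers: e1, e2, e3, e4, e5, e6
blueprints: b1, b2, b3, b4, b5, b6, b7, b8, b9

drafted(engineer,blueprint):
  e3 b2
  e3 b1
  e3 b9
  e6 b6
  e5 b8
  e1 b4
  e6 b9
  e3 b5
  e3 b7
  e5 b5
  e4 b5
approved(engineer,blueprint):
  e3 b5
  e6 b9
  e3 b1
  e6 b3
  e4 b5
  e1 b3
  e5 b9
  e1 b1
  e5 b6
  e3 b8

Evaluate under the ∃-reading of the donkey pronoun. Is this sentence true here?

"it" takes "a blueprint" as antecedent — a donkey pronoun bound across the clause boundary.
Truth condition: for no (e,b) with drafted(e,b) does approved(e,b) hold.
Restrictor pairs — does the scope hold? (e1,b4):fails  (e3,b1):holds  (e3,b2):fails  (e3,b5):holds  (e3,b7):fails  (e3,b9):fails  (e4,b5):holds  (e5,b5):fails  (e5,b8):fails  (e6,b6):fails  (e6,b9):holds
Scope holds for 4 pair(s), so the sentence is false.

False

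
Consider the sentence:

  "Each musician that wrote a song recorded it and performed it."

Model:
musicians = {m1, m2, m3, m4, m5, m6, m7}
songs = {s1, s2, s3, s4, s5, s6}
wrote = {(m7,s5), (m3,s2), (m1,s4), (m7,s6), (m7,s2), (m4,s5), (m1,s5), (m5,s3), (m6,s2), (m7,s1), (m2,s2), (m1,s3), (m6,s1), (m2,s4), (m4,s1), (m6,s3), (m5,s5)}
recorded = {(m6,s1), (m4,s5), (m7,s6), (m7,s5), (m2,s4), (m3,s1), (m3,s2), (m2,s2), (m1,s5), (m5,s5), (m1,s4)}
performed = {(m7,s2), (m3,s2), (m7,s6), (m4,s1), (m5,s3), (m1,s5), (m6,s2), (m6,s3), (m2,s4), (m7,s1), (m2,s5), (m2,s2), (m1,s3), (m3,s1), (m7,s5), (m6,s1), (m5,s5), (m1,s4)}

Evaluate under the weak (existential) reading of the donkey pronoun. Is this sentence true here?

"it" takes "a song" as antecedent — a donkey pronoun bound across the clause boundary.
Weak reading: every musician m with some wrote-song has at least one wrote-song s such that recorded(m,s) ∧ performed(m,s).
Per musician: m1:✓  m2:✓  m3:✓  m4:✗  m5:✓  m6:✓  m7:✓
m4 has no witness among its wrote-songs.

False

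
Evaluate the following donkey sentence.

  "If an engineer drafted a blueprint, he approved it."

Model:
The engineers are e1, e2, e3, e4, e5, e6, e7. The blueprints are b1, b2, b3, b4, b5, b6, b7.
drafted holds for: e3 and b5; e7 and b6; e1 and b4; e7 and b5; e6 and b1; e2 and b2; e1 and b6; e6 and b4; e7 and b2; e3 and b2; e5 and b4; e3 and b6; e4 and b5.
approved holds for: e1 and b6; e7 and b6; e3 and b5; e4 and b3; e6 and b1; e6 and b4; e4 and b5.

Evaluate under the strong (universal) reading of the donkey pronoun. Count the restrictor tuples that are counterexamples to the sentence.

7

"it" takes "a blueprint" as antecedent — a donkey pronoun bound across the clause boundary.
Strong reading: for every (e,b) with drafted(e,b), approved(e,b).
Restrictor pairs: (e1,b4) ✗  (e1,b6) ✓  (e2,b2) ✗  (e3,b2) ✗  (e3,b5) ✓  (e3,b6) ✗  (e4,b5) ✓  (e5,b4) ✗  (e6,b1) ✓  (e6,b4) ✓  (e7,b2) ✗  (e7,b5) ✗  (e7,b6) ✓
Counterexamples (restrictor pairs failing the scope): 7.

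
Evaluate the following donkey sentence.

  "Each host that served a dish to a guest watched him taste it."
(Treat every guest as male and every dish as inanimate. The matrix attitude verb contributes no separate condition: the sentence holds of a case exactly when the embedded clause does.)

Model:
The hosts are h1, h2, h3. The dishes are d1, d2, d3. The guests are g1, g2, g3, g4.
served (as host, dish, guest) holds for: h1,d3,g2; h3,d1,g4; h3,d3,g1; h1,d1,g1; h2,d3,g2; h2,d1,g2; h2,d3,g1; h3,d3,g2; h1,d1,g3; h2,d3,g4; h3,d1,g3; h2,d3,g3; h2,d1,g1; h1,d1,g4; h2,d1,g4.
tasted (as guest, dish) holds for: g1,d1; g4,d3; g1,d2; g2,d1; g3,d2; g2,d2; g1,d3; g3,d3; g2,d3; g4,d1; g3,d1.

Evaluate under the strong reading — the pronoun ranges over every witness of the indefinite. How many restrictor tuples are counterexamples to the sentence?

0

"him" takes "a guest" as antecedent and "it" takes "a dish"; both are donkey pronouns co-varying with the restrictor.
Strong reading: for every (h,d,g) with served(h,d,g), tasted(g,d).
Restrictor triples: (h1,d1,g1)→tasted(g1,d1) ✓  (h1,d1,g3)→tasted(g3,d1) ✓  (h1,d1,g4)→tasted(g4,d1) ✓  (h1,d3,g2)→tasted(g2,d3) ✓  (h2,d1,g1)→tasted(g1,d1) ✓  (h2,d1,g2)→tasted(g2,d1) ✓  (h2,d1,g4)→tasted(g4,d1) ✓  (h2,d3,g1)→tasted(g1,d3) ✓  (h2,d3,g2)→tasted(g2,d3) ✓  (h2,d3,g3)→tasted(g3,d3) ✓  (h2,d3,g4)→tasted(g4,d3) ✓  (h3,d1,g3)→tasted(g3,d1) ✓  (h3,d1,g4)→tasted(g4,d1) ✓  (h3,d3,g1)→tasted(g1,d3) ✓  (h3,d3,g2)→tasted(g2,d3) ✓
Counterexamples (restrictor triples failing the scope): 0.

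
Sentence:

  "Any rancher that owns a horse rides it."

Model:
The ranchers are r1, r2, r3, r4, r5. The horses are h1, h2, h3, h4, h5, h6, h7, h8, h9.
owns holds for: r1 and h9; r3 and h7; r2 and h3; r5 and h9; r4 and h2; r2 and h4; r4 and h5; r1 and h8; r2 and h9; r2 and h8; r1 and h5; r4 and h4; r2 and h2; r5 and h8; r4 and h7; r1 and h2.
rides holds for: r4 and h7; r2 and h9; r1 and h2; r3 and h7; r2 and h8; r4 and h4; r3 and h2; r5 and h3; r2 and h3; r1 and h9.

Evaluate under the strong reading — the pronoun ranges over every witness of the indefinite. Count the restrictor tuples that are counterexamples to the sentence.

8

"it" takes "a horse" as antecedent — a donkey pronoun bound across the clause boundary.
Strong reading: for every (r,h) with owns(r,h), rides(r,h).
Restrictor pairs: (r1,h2) ✓  (r1,h5) ✗  (r1,h8) ✗  (r1,h9) ✓  (r2,h2) ✗  (r2,h3) ✓  (r2,h4) ✗  (r2,h8) ✓  (r2,h9) ✓  (r3,h7) ✓  (r4,h2) ✗  (r4,h4) ✓  (r4,h5) ✗  (r4,h7) ✓  (r5,h8) ✗  (r5,h9) ✗
Counterexamples (restrictor pairs failing the scope): 8.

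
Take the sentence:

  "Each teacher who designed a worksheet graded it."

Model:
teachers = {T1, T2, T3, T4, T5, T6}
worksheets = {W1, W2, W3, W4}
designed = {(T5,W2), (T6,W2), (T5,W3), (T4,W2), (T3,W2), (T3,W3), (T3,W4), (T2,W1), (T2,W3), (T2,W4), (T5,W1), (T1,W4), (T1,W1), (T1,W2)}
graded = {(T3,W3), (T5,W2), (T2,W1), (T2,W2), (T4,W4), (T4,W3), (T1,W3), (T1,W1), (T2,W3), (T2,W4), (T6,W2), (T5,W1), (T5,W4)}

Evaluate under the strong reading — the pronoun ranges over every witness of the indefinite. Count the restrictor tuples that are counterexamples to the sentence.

6

"it" takes "a worksheet" as antecedent — a donkey pronoun bound across the clause boundary.
Strong reading: for every (t,w) with designed(t,w), graded(t,w).
Restrictor pairs: (T1,W1) ✓  (T1,W2) ✗  (T1,W4) ✗  (T2,W1) ✓  (T2,W3) ✓  (T2,W4) ✓  (T3,W2) ✗  (T3,W3) ✓  (T3,W4) ✗  (T4,W2) ✗  (T5,W1) ✓  (T5,W2) ✓  (T5,W3) ✗  (T6,W2) ✓
Counterexamples (restrictor pairs failing the scope): 6.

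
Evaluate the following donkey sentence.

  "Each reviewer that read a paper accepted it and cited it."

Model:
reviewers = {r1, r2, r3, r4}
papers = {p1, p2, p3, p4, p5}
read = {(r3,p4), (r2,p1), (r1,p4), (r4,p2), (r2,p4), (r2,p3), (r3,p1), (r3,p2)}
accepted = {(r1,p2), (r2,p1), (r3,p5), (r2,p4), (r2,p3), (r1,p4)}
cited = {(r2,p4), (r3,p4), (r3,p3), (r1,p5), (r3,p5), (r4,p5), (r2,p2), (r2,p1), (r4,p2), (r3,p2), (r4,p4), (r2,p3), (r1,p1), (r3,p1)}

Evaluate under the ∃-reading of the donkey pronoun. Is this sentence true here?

False

"it" takes "a paper" as antecedent — a donkey pronoun bound across the clause boundary.
Weak reading: every reviewer r with some read-paper has at least one read-paper p such that accepted(r,p) ∧ cited(r,p).
Per reviewer: r1:✗  r2:✓  r3:✗  r4:✗
r1 has no witness among its read-papers.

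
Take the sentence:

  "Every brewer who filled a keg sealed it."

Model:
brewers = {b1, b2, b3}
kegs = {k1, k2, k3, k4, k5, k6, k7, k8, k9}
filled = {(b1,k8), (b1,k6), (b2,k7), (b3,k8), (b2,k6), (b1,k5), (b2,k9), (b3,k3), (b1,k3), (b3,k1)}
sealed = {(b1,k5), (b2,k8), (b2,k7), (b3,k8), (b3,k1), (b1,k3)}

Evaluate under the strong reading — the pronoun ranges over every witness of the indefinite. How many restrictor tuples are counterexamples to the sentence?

"it" takes "a keg" as antecedent — a donkey pronoun bound across the clause boundary.
Strong reading: for every (b,k) with filled(b,k), sealed(b,k).
Restrictor pairs: (b1,k3) ✓  (b1,k5) ✓  (b1,k6) ✗  (b1,k8) ✗  (b2,k6) ✗  (b2,k7) ✓  (b2,k9) ✗  (b3,k1) ✓  (b3,k3) ✗  (b3,k8) ✓
Counterexamples (restrictor pairs failing the scope): 5.

5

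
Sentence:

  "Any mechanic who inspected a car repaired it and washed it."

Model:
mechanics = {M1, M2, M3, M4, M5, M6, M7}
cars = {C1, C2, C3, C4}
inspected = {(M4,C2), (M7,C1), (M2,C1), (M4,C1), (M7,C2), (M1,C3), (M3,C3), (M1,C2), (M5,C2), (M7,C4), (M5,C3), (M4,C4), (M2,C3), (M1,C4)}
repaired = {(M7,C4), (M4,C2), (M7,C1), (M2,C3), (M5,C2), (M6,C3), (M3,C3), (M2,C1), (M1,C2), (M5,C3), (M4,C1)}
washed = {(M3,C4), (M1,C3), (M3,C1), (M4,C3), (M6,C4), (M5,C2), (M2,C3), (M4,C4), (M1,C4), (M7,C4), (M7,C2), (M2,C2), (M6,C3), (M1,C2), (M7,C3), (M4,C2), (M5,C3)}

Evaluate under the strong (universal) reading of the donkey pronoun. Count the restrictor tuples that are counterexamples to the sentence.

"it" takes "a car" as antecedent — a donkey pronoun bound across the clause boundary.
Strong reading: for every (m,c) with inspected(m,c), repaired(m,c) ∧ washed(m,c).
Restrictor pairs: (M1,C2) ✓  (M1,C3) ✗  (M1,C4) ✗  (M2,C1) ✗  (M2,C3) ✓  (M3,C3) ✗  (M4,C1) ✗  (M4,C2) ✓  (M4,C4) ✗  (M5,C2) ✓  (M5,C3) ✓  (M7,C1) ✗  (M7,C2) ✗  (M7,C4) ✓
Counterexamples (restrictor pairs failing the scope): 8.

8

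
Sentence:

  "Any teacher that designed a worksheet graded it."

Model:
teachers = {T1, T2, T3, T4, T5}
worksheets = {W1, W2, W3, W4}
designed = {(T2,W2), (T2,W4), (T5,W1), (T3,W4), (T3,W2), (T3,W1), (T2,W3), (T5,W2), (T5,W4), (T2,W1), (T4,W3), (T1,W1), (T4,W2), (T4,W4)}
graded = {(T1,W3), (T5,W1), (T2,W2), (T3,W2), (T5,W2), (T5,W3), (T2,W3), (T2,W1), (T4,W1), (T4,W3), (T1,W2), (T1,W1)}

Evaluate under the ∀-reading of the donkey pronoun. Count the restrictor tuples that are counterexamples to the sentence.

6

"it" takes "a worksheet" as antecedent — a donkey pronoun bound across the clause boundary.
Strong reading: for every (t,w) with designed(t,w), graded(t,w).
Restrictor pairs: (T1,W1) ✓  (T2,W1) ✓  (T2,W2) ✓  (T2,W3) ✓  (T2,W4) ✗  (T3,W1) ✗  (T3,W2) ✓  (T3,W4) ✗  (T4,W2) ✗  (T4,W3) ✓  (T4,W4) ✗  (T5,W1) ✓  (T5,W2) ✓  (T5,W4) ✗
Counterexamples (restrictor pairs failing the scope): 6.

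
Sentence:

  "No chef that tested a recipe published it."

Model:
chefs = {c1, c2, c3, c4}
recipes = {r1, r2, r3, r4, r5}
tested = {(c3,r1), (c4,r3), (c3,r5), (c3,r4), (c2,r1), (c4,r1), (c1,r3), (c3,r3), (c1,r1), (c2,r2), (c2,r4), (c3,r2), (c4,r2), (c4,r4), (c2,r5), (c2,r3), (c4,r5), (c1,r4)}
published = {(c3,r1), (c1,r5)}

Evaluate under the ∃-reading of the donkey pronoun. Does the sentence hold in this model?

False

"it" takes "a recipe" as antecedent — a donkey pronoun bound across the clause boundary.
Truth condition: for no (c,r) with tested(c,r) does published(c,r) hold.
Restrictor pairs — does the scope hold? (c1,r1):fails  (c1,r3):fails  (c1,r4):fails  (c2,r1):fails  (c2,r2):fails  (c2,r3):fails  (c2,r4):fails  (c2,r5):fails  (c3,r1):holds  (c3,r2):fails  (c3,r3):fails  (c3,r4):fails  (c3,r5):fails  (c4,r1):fails  (c4,r2):fails  (c4,r3):fails  (c4,r4):fails  (c4,r5):fails
Scope holds for 1 pair(s), so the sentence is false.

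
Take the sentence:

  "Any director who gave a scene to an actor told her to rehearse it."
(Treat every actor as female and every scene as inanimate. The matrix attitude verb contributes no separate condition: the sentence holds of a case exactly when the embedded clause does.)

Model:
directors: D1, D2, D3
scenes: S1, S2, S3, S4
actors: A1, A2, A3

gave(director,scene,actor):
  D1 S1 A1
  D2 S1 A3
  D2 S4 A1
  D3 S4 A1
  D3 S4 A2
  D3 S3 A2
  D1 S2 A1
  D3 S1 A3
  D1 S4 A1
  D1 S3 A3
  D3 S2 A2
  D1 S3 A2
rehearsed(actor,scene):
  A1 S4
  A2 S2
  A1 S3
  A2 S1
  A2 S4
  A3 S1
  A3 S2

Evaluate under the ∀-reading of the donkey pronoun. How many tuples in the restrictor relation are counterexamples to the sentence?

5

"her" takes "an actor" as antecedent and "it" takes "a scene"; both are donkey pronouns co-varying with the restrictor.
Strong reading: for every (d,s,a) with gave(d,s,a), rehearsed(a,s).
Restrictor triples: (D1,S1,A1)→rehearsed(A1,S1) ✗  (D1,S2,A1)→rehearsed(A1,S2) ✗  (D1,S3,A2)→rehearsed(A2,S3) ✗  (D1,S3,A3)→rehearsed(A3,S3) ✗  (D1,S4,A1)→rehearsed(A1,S4) ✓  (D2,S1,A3)→rehearsed(A3,S1) ✓  (D2,S4,A1)→rehearsed(A1,S4) ✓  (D3,S1,A3)→rehearsed(A3,S1) ✓  (D3,S2,A2)→rehearsed(A2,S2) ✓  (D3,S3,A2)→rehearsed(A2,S3) ✗  (D3,S4,A1)→rehearsed(A1,S4) ✓  (D3,S4,A2)→rehearsed(A2,S4) ✓
Counterexamples (restrictor triples failing the scope): 5.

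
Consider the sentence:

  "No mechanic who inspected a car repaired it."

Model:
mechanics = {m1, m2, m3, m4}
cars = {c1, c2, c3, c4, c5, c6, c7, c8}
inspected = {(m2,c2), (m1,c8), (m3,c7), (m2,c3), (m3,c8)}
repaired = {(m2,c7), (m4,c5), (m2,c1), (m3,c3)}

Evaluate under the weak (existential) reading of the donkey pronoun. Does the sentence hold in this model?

"it" takes "a car" as antecedent — a donkey pronoun bound across the clause boundary.
Truth condition: for no (m,c) with inspected(m,c) does repaired(m,c) hold.
Restrictor pairs — does the scope hold? (m1,c8):fails  (m2,c2):fails  (m2,c3):fails  (m3,c7):fails  (m3,c8):fails
Scope holds for no restrictor pair, so the sentence is true.

True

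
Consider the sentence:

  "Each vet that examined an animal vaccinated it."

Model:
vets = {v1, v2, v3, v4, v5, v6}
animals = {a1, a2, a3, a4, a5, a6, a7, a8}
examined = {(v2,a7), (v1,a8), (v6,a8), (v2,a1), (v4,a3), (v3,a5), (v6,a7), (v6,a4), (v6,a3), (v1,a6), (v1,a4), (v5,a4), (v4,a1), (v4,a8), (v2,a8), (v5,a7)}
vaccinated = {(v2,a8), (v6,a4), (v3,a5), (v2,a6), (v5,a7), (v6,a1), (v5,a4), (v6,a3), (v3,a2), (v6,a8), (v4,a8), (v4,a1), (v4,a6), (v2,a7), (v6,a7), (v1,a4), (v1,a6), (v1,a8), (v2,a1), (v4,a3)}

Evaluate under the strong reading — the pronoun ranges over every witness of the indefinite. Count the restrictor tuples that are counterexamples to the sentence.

"it" takes "an animal" as antecedent — a donkey pronoun bound across the clause boundary.
Strong reading: for every (v,a) with examined(v,a), vaccinated(v,a).
Restrictor pairs: (v1,a4) ✓  (v1,a6) ✓  (v1,a8) ✓  (v2,a1) ✓  (v2,a7) ✓  (v2,a8) ✓  (v3,a5) ✓  (v4,a1) ✓  (v4,a3) ✓  (v4,a8) ✓  (v5,a4) ✓  (v5,a7) ✓  (v6,a3) ✓  (v6,a4) ✓  (v6,a7) ✓  (v6,a8) ✓
Counterexamples (restrictor pairs failing the scope): 0.

0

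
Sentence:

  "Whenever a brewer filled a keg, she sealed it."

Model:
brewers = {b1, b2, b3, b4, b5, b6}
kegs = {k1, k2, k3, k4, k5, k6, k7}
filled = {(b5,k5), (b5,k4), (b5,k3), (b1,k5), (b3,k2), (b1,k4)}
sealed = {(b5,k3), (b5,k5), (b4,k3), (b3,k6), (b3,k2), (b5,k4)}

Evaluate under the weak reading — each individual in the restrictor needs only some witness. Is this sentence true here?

"it" takes "a keg" as antecedent — a donkey pronoun bound across the clause boundary.
Weak reading: every brewer b with some filled-keg has at least one filled-keg k such that sealed(b,k).
Per brewer: b1:✗  b3:✓  b5:✓
b1 has no witness among its filled-kegs.

False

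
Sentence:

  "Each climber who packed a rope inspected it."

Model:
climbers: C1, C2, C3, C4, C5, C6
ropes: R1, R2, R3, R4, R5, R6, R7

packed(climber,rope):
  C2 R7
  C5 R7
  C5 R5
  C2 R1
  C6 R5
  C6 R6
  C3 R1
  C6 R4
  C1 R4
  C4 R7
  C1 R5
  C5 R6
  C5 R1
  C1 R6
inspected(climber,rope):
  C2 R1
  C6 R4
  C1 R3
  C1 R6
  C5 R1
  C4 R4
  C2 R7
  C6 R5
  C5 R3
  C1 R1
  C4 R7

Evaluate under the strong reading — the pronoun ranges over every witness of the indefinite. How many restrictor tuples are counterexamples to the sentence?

7

"it" takes "a rope" as antecedent — a donkey pronoun bound across the clause boundary.
Strong reading: for every (c,r) with packed(c,r), inspected(c,r).
Restrictor pairs: (C1,R4) ✗  (C1,R5) ✗  (C1,R6) ✓  (C2,R1) ✓  (C2,R7) ✓  (C3,R1) ✗  (C4,R7) ✓  (C5,R1) ✓  (C5,R5) ✗  (C5,R6) ✗  (C5,R7) ✗  (C6,R4) ✓  (C6,R5) ✓  (C6,R6) ✗
Counterexamples (restrictor pairs failing the scope): 7.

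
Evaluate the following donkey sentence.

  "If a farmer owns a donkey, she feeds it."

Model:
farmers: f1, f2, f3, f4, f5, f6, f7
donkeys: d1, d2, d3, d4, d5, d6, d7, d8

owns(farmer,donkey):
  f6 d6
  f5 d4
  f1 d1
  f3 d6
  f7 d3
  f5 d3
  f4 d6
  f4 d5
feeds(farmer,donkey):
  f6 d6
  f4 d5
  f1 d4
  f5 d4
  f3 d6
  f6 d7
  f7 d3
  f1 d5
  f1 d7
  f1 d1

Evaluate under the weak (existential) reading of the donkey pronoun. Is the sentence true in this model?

True

"it" takes "a donkey" as antecedent — a donkey pronoun bound across the clause boundary.
Weak reading: every farmer f with some owns-donkey has at least one owns-donkey d such that feeds(f,d).
Per farmer: f1:✓  f3:✓  f4:✓  f5:✓  f6:✓  f7:✓
Every farmer in the restrictor has a witness.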